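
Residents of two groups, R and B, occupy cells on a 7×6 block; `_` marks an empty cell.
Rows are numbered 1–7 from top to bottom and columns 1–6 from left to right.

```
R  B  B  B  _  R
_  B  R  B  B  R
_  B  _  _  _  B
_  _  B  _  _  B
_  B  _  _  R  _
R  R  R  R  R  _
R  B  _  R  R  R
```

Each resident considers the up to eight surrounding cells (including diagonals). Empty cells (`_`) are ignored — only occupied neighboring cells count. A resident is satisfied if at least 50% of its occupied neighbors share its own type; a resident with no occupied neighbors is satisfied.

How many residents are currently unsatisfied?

5

Row 1: (1,1)R 0/2 not · (1,2)B 2/4 satisfied · (1,3)B 4/5 satisfied · (1,4)B 3/4 satisfied · (1,6)R 1/2 satisfied
Row 2: (2,2)B 3/5 satisfied · (2,3)R 0/6 not · (2,4)B 3/4 satisfied · (2,5)B 3/5 satisfied · (2,6)R 1/3 not
Row 3: (3,2)B 2/3 satisfied · (3,6)B 2/3 satisfied
Row 4: (4,3)B 2/2 satisfied · (4,6)B 1/2 satisfied
Row 5: (5,2)B 1/4 not · (5,5)R 2/3 satisfied
Row 6: (6,1)R 2/4 satisfied · (6,2)R 3/5 satisfied · (6,3)R 3/5 satisfied · (6,4)R 5/5 satisfied · (6,5)R 5/5 satisfied
Row 7: (7,1)R 2/3 satisfied · (7,2)B 0/4 not · (7,4)R 4/4 satisfied · (7,5)R 4/4 satisfied · (7,6)R 2/2 satisfied
Unsatisfied: (1,1), (2,3), (2,6), (5,2), (7,2) — 5 in total.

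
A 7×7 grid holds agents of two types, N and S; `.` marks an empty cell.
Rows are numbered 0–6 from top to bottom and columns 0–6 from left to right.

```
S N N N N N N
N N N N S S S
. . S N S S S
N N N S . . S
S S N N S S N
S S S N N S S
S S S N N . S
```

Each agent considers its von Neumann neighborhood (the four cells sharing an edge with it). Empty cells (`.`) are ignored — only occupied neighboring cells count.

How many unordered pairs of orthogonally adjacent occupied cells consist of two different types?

25

Scan each occupied cell's neighbors to the right and below so each pair is counted once.
From row 0: 5 unlike of 13 pairs (running 5/13).
From row 1: 2 unlike of 11 pairs (running 7/24).
From row 2: 4 unlike of 7 pairs (running 11/31).
From row 3: 5 unlike of 8 pairs (running 16/39).
From row 4: 6 unlike of 13 pairs (running 22/52).
From row 5: 2 unlike of 12 pairs (running 24/64).
From row 6: 1 unlike of 4 pairs (running 25/68).
Total adjacent occupied pairs: 68; unlike-type pairs: 25.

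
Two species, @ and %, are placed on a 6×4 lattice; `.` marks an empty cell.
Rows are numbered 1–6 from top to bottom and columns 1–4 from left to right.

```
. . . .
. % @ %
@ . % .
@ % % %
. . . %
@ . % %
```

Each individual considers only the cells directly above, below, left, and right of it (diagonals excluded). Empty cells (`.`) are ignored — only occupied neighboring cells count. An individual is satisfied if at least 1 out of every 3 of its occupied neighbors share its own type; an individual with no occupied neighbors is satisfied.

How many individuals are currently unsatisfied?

(2,2)% 0/1 unhappy
(2,3)@ 0/3 unhappy
(2,4)% 0/1 unhappy
(3,1)@ 1/1 ok
(3,3)% 1/2 ok
(4,1)@ 1/2 ok
(4,2)% 1/2 ok
(4,3)% 3/3 ok
(4,4)% 2/2 ok
(5,4)% 2/2 ok
(6,1)@ 0/0 ok
(6,3)% 1/1 ok
(6,4)% 2/2 ok
Unsatisfied: (2,2), (2,3), (2,4) — 3 in total.

3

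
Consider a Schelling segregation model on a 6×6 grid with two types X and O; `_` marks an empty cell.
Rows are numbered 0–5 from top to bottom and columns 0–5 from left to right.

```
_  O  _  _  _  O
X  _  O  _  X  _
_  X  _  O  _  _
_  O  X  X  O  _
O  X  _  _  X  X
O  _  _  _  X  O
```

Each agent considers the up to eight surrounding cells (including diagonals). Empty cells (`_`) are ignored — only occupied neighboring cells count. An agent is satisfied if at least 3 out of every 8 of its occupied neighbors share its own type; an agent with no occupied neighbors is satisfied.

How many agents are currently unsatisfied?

Row 0: (0,1)O 1/2 ✓ · (0,5)O 0/1 ✗
Row 1: (1,0)X 1/2 ✓ · (1,2)O 2/3 ✓ · (1,4)X 0/2 ✗
Row 2: (2,1)X 2/4 ✓ · (2,3)O 2/5 ✓
Row 3: (3,1)O 1/4 ✗ · (3,2)X 3/5 ✓ · (3,3)X 2/4 ✓ · (3,4)O 1/4 ✗
Row 4: (4,0)O 2/3 ✓ · (4,1)X 1/4 ✗ · (4,4)X 3/5 ✓ · (4,5)X 2/4 ✓
Row 5: (5,0)O 1/2 ✓ · (5,4)X 2/3 ✓ · (5,5)O 0/3 ✗
Unsatisfied: (0,5), (1,4), (3,1), (3,4), (4,1), (5,5) — 6 in total.

6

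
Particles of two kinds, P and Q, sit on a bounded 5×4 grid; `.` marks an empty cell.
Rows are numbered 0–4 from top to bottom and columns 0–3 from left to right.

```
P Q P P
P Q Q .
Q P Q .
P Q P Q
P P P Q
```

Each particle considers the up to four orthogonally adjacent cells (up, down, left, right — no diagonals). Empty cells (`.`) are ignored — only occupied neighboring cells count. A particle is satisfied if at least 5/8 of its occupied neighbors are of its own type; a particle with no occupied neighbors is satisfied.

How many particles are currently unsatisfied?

Row 0: (0,0)P 1/2 unhappy · (0,1)Q 1/3 unhappy · (0,2)P 1/3 unhappy · (0,3)P 1/1 ok
Row 1: (1,0)P 1/3 unhappy · (1,1)Q 2/4 unhappy · (1,2)Q 2/3 ok
Row 2: (2,0)Q 0/3 unhappy · (2,1)P 0/4 unhappy · (2,2)Q 1/3 unhappy
Row 3: (3,0)P 1/3 unhappy · (3,1)Q 0/4 unhappy · (3,2)P 1/4 unhappy · (3,3)Q 1/2 unhappy
Row 4: (4,0)P 2/2 ok · (4,1)P 2/3 ok · (4,2)P 2/3 ok · (4,3)Q 1/2 unhappy
Unsatisfied: (0,0), (0,1), (0,2), (1,0), (1,1), (2,0), (2,1), (2,2), (3,0), (3,1), (3,2), (3,3), (4,3) — 13 in total.

13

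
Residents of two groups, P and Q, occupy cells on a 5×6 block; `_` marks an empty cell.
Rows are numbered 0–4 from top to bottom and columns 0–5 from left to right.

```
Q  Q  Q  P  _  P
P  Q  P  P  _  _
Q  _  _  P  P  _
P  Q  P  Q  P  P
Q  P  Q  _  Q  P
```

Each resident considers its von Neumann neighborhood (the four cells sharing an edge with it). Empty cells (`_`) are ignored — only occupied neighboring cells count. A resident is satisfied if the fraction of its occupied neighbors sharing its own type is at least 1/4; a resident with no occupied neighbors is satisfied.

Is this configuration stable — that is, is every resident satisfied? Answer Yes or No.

No

(0,0)Q 1/2 satisfied
(0,1)Q 3/3 satisfied
(0,2)Q 1/3 satisfied
(0,3)P 1/2 satisfied
(0,5)P 0/0 satisfied
(1,0)P 0/3 not
(1,1)Q 1/3 satisfied
(1,2)P 1/3 satisfied
(1,3)P 3/3 satisfied
(2,0)Q 0/2 not
(2,3)P 2/3 satisfied
(2,4)P 2/2 satisfied
(3,0)P 0/3 not
(3,1)Q 0/3 not
(3,2)P 0/3 not
(3,3)Q 0/3 not
(3,4)P 2/4 satisfied
(3,5)P 2/2 satisfied
(4,0)Q 0/2 not
(4,1)P 0/3 not
(4,2)Q 0/2 not
(4,4)Q 0/2 not
(4,5)P 1/2 satisfied
For instance (1,0) has only 0/3 same-type neighbors, below 1/4.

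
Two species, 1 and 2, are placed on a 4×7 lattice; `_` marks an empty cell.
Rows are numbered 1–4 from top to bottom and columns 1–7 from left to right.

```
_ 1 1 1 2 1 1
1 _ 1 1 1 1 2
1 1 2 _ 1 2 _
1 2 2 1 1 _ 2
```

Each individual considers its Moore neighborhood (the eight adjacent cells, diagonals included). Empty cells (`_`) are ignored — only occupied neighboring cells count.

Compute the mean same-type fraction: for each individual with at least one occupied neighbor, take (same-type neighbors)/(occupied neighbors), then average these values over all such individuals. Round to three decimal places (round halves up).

0.639

(1,2)1 3/3
(1,3)1 4/4
(1,4)1 4/5
(1,5)2 0/5
(1,6)1 3/5
(1,7)1 2/3
(2,1)1 3/3
(2,3)1 5/6
(2,4)1 5/7
(2,5)1 5/7
(2,6)1 4/7
(2,7)2 1/4
(3,1)1 3/4
(3,2)1 4/7
(3,3)2 2/6
(3,5)1 5/6
(3,6)2 2/6
(4,1)1 2/3
(4,2)2 2/5
(4,3)2 2/4
(4,4)1 2/4
(4,5)1 2/3
(4,7)2 1/1
Sum over 23 individuals: 3/3 + 4/4 + 4/5 + 0/5 + 3/5 + 2/3 + 3/3 + 5/6 + 5/7 + 5/7 + 4/7 + 1/4 + 3/4 + 4/7 + 2/6 + 5/6 + 2/6 + 2/3 + 2/5 + 2/4 + 2/4 + 2/3 + 1/1 = 1544/105; mean = 1544/105 ÷ 23 = 1544/2415 = 0.639337… → 0.639.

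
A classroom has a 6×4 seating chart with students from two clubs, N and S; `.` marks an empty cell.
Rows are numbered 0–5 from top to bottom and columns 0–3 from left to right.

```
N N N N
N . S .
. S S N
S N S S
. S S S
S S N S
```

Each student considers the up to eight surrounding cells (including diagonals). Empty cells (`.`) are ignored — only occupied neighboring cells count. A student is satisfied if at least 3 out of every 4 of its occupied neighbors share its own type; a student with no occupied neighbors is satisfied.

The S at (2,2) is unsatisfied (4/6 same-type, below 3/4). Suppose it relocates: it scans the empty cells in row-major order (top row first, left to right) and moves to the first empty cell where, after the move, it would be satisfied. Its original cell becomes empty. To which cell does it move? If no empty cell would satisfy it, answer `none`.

Vacating (2,2). Empty cells in order:
  (1,1): 2/6 same-type → still unsatisfied.
  (1,3): 1/4 same-type → still unsatisfied.
  (2,0): 2/4 same-type → still unsatisfied.
  (4,0): 4/5 same-type → satisfied — stop here.

(4,0)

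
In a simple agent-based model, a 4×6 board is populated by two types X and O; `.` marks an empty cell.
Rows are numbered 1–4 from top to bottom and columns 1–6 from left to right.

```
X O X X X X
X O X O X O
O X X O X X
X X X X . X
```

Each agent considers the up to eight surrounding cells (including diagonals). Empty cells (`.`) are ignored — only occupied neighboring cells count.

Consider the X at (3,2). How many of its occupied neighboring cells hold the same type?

Occupied neighbors of (3,2): (2,1)=X, (2,2)=O, (2,3)=X, (3,1)=O, (3,3)=X, (4,1)=X, (4,2)=X, (4,3)=X.
Same type (X): 6 of 8.

6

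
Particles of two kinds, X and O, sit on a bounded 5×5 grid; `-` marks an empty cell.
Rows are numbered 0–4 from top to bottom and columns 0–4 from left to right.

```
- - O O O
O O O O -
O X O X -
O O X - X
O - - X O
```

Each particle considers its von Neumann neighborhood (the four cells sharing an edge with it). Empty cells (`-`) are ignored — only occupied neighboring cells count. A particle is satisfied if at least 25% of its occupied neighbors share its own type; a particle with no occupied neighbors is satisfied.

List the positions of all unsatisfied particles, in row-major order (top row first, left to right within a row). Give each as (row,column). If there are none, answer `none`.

Row 0: (0,2)O 2/2 satisfied · (0,3)O 3/3 satisfied · (0,4)O 1/1 satisfied
Row 1: (1,0)O 2/2 satisfied · (1,1)O 2/3 satisfied · (1,2)O 4/4 satisfied · (1,3)O 2/3 satisfied
Row 2: (2,0)O 2/3 satisfied · (2,1)X 0/4 not · (2,2)O 1/4 satisfied · (2,3)X 0/2 not
Row 3: (3,0)O 3/3 satisfied · (3,1)O 1/3 satisfied · (3,2)X 0/2 not · (3,4)X 0/1 not
Row 4: (4,0)O 1/1 satisfied · (4,3)X 0/1 not · (4,4)O 0/2 not

(2,1), (2,3), (3,2), (3,4), (4,3), (4,4)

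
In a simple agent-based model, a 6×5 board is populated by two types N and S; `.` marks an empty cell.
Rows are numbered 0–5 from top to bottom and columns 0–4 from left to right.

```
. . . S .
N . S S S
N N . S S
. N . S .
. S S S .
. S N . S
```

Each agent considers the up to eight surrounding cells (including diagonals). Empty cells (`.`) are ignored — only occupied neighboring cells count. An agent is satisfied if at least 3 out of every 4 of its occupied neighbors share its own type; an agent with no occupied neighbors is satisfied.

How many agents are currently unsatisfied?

5

(0,3)S 3/3 ✓
(1,0)N 2/2 ✓
(1,2)S 3/4 ✓
(1,3)S 5/5 ✓
(1,4)S 4/4 ✓
(2,0)N 3/3 ✓
(2,1)N 3/4 ✓
(2,3)S 5/5 ✓
(2,4)S 4/4 ✓
(3,1)N 2/4 ✗
(3,3)S 4/4 ✓
(4,1)S 2/4 ✗
(4,2)S 4/6 ✗
(4,3)S 3/4 ✓
(5,1)S 2/3 ✗
(5,2)N 0/4 ✗
(5,4)S 1/1 ✓
Unsatisfied: (3,1), (4,1), (4,2), (5,1), (5,2) — 5 in total.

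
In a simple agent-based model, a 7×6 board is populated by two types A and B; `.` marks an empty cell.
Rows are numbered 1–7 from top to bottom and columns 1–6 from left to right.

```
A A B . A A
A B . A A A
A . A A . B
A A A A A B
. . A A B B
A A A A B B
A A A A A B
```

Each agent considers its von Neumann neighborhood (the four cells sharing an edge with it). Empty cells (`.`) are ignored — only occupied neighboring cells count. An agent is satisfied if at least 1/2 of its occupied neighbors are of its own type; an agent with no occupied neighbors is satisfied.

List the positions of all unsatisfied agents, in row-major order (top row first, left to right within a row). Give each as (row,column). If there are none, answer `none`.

Row 1: (1,1)A 2/2 ok · (1,2)A 1/3 unhappy · (1,3)B 0/1 unhappy · (1,5)A 2/2 ok · (1,6)A 2/2 ok
Row 2: (2,1)A 2/3 ok · (2,2)B 0/2 unhappy · (2,4)A 2/2 ok · (2,5)A 3/3 ok · (2,6)A 2/3 ok
Row 3: (3,1)A 2/2 ok · (3,3)A 2/2 ok · (3,4)A 3/3 ok · (3,6)B 1/2 ok
Row 4: (4,1)A 2/2 ok · (4,2)A 2/2 ok · (4,3)A 4/4 ok · (4,4)A 4/4 ok · (4,5)A 1/3 unhappy · (4,6)B 2/3 ok
Row 5: (5,3)A 3/3 ok · (5,4)A 3/4 ok · (5,5)B 2/4 ok · (5,6)B 3/3 ok
Row 6: (6,1)A 2/2 ok · (6,2)A 3/3 ok · (6,3)A 4/4 ok · (6,4)A 3/4 ok · (6,5)B 2/4 ok · (6,6)B 3/3 ok
Row 7: (7,1)A 2/2 ok · (7,2)A 3/3 ok · (7,3)A 3/3 ok · (7,4)A 3/3 ok · (7,5)A 1/3 unhappy · (7,6)B 1/2 ok

(1,2), (1,3), (2,2), (4,5), (7,5)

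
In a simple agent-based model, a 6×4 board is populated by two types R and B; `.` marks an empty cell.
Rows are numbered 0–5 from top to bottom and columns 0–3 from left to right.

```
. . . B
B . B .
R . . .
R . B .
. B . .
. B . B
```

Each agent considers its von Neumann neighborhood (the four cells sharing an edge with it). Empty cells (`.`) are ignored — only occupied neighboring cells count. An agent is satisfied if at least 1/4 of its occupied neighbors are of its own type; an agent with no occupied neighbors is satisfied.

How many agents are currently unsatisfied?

1

(0,3)B 0/0 ok
(1,0)B 0/1 unhappy
(1,2)B 0/0 ok
(2,0)R 1/2 ok
(3,0)R 1/1 ok
(3,2)B 0/0 ok
(4,1)B 1/1 ok
(5,1)B 1/1 ok
(5,3)B 0/0 ok
Unsatisfied: (1,0) — 1 in total.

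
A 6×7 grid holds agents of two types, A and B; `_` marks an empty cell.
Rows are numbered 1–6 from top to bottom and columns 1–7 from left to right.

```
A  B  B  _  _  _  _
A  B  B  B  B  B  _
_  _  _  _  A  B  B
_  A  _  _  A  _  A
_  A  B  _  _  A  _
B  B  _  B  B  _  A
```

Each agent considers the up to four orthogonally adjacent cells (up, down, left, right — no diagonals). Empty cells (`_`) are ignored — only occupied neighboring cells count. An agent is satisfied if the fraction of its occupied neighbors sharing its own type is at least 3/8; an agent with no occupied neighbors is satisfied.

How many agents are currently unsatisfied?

Row 1: (1,1)A 1/2 satisfied · (1,2)B 2/3 satisfied · (1,3)B 2/2 satisfied
Row 2: (2,1)A 1/2 satisfied · (2,2)B 2/3 satisfied · (2,3)B 3/3 satisfied · (2,4)B 2/2 satisfied · (2,5)B 2/3 satisfied · (2,6)B 2/2 satisfied
Row 3: (3,5)A 1/3 not · (3,6)B 2/3 satisfied · (3,7)B 1/2 satisfied
Row 4: (4,2)A 1/1 satisfied · (4,5)A 1/1 satisfied · (4,7)A 0/1 not
Row 5: (5,2)A 1/3 not · (5,3)B 0/1 not · (5,6)A 0/0 satisfied
Row 6: (6,1)B 1/1 satisfied · (6,2)B 1/2 satisfied · (6,4)B 1/1 satisfied · (6,5)B 1/1 satisfied · (6,7)A 0/0 satisfied
Unsatisfied: (3,5), (4,7), (5,2), (5,3) — 4 in total.

4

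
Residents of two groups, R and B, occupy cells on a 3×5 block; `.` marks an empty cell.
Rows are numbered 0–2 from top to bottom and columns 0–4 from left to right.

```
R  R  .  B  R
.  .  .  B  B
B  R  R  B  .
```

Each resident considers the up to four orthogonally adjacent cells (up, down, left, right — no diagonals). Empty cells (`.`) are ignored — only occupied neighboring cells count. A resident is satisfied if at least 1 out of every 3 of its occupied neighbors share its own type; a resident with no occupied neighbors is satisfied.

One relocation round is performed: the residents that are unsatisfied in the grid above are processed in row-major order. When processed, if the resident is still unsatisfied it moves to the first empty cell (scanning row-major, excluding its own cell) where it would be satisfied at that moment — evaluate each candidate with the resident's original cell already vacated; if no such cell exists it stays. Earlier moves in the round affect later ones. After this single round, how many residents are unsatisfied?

Initially unsatisfied (in order): (0,4), (2,0).
  (0,4) → (0,2).
  (2,0) → (0,4).
Resulting grid:
R R R B B
. . . B B
. R R B .
All satisfied now.

0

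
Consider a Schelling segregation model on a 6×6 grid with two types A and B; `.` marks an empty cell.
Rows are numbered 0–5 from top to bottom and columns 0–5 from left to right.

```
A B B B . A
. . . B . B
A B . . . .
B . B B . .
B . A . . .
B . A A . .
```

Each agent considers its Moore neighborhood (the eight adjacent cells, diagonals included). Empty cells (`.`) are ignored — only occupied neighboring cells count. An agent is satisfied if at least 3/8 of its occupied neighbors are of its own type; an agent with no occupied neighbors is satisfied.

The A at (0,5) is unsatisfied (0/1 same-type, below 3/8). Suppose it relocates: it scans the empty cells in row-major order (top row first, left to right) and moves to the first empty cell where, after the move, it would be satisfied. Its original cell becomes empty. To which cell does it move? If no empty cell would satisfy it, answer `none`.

(1,0)

Vacating (0,5). Empty cells in order:
  (0,4): 0/3 same-type → still unsatisfied.
  (1,0): 2/4 same-type → satisfied — stop here.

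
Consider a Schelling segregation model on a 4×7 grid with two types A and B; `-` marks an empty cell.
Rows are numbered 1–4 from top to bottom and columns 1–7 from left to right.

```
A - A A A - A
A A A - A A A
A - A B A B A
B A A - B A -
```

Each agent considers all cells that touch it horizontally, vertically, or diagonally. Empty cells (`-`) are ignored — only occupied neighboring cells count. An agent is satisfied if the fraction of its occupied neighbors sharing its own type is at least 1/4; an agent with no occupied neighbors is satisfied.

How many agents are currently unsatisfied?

Row 1: (1,1)A 2/2 satisfied · (1,3)A 3/3 satisfied · (1,4)A 4/4 satisfied · (1,5)A 3/3 satisfied · (1,7)A 2/2 satisfied
Row 2: (2,1)A 3/3 satisfied · (2,2)A 6/6 satisfied · (2,3)A 4/5 satisfied · (2,5)A 4/6 satisfied · (2,6)A 6/7 satisfied · (2,7)A 3/4 satisfied
Row 3: (3,1)A 3/4 satisfied · (3,3)A 4/5 satisfied · (3,4)B 1/6 not · (3,5)A 3/6 satisfied · (3,6)B 1/7 not · (3,7)A 3/4 satisfied
Row 4: (4,1)B 0/2 not · (4,2)A 3/4 satisfied · (4,3)A 2/3 satisfied · (4,5)B 2/4 satisfied · (4,6)A 2/4 satisfied
Unsatisfied: (3,4), (3,6), (4,1) — 3 in total.

3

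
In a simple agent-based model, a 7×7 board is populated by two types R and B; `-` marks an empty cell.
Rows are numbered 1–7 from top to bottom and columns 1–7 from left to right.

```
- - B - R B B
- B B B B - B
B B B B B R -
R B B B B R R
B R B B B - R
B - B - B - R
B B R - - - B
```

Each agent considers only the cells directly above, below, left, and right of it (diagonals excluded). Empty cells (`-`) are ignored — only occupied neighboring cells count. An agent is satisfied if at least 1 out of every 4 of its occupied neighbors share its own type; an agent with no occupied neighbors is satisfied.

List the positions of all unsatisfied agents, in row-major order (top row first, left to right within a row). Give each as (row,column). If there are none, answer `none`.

(1,3)B 1/1 satisfied
(1,5)R 0/2 not
(1,6)B 1/2 satisfied
(1,7)B 2/2 satisfied
(2,2)B 2/2 satisfied
(2,3)B 4/4 satisfied
(2,4)B 3/3 satisfied
(2,5)B 2/3 satisfied
(2,7)B 1/1 satisfied
(3,1)B 1/2 satisfied
(3,2)B 4/4 satisfied
(3,3)B 4/4 satisfied
(3,4)B 4/4 satisfied
(3,5)B 3/4 satisfied
(3,6)R 1/2 satisfied
(4,1)R 0/3 not
(4,2)B 2/4 satisfied
(4,3)B 4/4 satisfied
(4,4)B 4/4 satisfied
(4,5)B 3/4 satisfied
(4,6)R 2/3 satisfied
(4,7)R 2/2 satisfied
(5,1)B 1/3 satisfied
(5,2)R 0/3 not
(5,3)B 3/4 satisfied
(5,4)B 3/3 satisfied
(5,5)B 3/3 satisfied
(5,7)R 2/2 satisfied
(6,1)B 2/2 satisfied
(6,3)B 1/2 satisfied
(6,5)B 1/1 satisfied
(6,7)R 1/2 satisfied
(7,1)B 2/2 satisfied
(7,2)B 1/2 satisfied
(7,3)R 0/2 not
(7,7)B 0/1 not

(1,5), (4,1), (5,2), (7,3), (7,7)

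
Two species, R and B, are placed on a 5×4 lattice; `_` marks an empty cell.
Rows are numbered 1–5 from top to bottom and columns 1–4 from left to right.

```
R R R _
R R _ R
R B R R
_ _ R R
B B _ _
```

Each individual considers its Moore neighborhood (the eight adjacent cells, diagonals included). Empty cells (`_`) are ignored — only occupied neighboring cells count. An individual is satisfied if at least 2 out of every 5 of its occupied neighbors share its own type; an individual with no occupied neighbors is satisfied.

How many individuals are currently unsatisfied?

(1,1)R 3/3 ✓
(1,2)R 4/4 ✓
(1,3)R 3/3 ✓
(2,1)R 4/5 ✓
(2,2)R 6/7 ✓
(2,4)R 3/3 ✓
(3,1)R 2/3 ✓
(3,2)B 0/5 ✗
(3,3)R 5/6 ✓
(3,4)R 4/4 ✓
(4,3)R 3/5 ✓
(4,4)R 3/3 ✓
(5,1)B 1/1 ✓
(5,2)B 1/2 ✓
Unsatisfied: (3,2) — 1 in total.

1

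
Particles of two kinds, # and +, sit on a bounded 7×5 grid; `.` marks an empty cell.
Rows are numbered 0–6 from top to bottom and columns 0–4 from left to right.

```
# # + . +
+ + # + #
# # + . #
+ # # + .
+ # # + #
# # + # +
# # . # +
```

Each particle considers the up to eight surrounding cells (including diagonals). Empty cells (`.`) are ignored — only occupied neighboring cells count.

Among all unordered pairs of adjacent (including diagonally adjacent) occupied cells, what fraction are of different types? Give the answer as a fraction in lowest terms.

23/42

Scan each occupied cell's neighbors to the right and below (and the two forward diagonals) so each pair is counted once.
From row 0: 7 unlike of 12 pairs (running 7/12).
From row 1: 9 unlike of 14 pairs (running 16/26).
From row 2: 6 unlike of 11 pairs (running 22/37).
From row 3: 7 unlike of 14 pairs (running 29/51).
From row 4: 9 unlike of 17 pairs (running 38/68).
From row 5: 7 unlike of 14 pairs (running 45/82).
From row 6: 1 unlike of 2 pairs (running 46/84).
Total adjacent occupied pairs: 84; unlike-type pairs: 46.
46/84 reduces to 23/42.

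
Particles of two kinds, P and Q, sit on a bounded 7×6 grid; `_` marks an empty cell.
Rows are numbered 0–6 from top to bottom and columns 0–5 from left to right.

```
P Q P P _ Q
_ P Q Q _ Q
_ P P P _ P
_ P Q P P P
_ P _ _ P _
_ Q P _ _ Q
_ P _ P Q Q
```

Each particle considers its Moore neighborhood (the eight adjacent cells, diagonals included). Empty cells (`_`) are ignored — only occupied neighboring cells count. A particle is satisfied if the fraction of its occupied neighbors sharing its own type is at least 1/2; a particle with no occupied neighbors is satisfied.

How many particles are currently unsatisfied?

Row 0: (0,0)P 1/2 ok · (0,1)Q 1/4 unhappy · (0,2)P 2/5 unhappy · (0,3)P 1/3 unhappy · (0,5)Q 1/1 ok
Row 1: (1,1)P 4/6 ok · (1,2)Q 2/8 unhappy · (1,3)Q 1/5 unhappy · (1,5)Q 1/2 ok
Row 2: (2,1)P 3/5 ok · (2,2)P 5/8 ok · (2,3)P 3/6 ok · (2,5)P 2/3 ok
Row 3: (3,1)P 3/4 ok · (3,2)Q 0/6 unhappy · (3,3)P 4/5 ok · (3,4)P 5/5 ok · (3,5)P 3/3 ok
Row 4: (4,1)P 2/4 ok · (4,4)P 3/4 ok
Row 5: (5,1)Q 0/3 unhappy · (5,2)P 3/4 ok · (5,5)Q 2/3 ok
Row 6: (6,1)P 1/2 ok · (6,3)P 1/2 ok · (6,4)Q 2/3 ok · (6,5)Q 2/2 ok
Unsatisfied: (0,1), (0,2), (0,3), (1,2), (1,3), (3,2), (5,1) — 7 in total.

7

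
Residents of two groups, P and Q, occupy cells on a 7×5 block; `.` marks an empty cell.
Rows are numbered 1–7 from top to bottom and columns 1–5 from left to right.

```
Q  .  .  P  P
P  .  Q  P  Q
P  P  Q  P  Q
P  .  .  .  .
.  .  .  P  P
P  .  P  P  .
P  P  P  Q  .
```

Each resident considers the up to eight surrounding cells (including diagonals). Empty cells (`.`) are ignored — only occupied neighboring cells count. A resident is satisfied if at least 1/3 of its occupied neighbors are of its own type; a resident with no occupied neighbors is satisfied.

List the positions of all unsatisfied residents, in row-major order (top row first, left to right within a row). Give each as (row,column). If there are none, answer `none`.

Row 1: (1,1)Q 0/1 ✗ · (1,4)P 2/4 ✓ · (1,5)P 2/3 ✓
Row 2: (2,1)P 2/3 ✓ · (2,3)Q 1/5 ✗ · (2,4)P 3/7 ✓ · (2,5)Q 1/5 ✗
Row 3: (3,1)P 3/3 ✓ · (3,2)P 3/5 ✓ · (3,3)Q 1/4 ✗ · (3,4)P 1/5 ✗ · (3,5)Q 1/3 ✓
Row 4: (4,1)P 2/2 ✓
Row 5: (5,4)P 3/3 ✓ · (5,5)P 2/2 ✓
Row 6: (6,1)P 2/2 ✓ · (6,3)P 4/5 ✓ · (6,4)P 4/5 ✓
Row 7: (7,1)P 2/2 ✓ · (7,2)P 4/4 ✓ · (7,3)P 3/4 ✓ · (7,4)Q 0/3 ✗

(1,1), (2,3), (2,5), (3,3), (3,4), (7,4)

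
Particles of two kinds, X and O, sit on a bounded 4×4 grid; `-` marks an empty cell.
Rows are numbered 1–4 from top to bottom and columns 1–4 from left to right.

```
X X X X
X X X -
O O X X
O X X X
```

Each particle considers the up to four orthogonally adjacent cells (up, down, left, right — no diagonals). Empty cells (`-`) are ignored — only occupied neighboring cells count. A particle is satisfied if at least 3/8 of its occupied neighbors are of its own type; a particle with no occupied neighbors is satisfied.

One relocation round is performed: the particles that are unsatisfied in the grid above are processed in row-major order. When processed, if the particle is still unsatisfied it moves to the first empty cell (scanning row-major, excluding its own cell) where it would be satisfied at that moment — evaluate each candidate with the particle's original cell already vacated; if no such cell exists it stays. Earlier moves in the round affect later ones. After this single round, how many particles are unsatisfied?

1

Initially unsatisfied (in order): (3,2), (4,2).
  (3,2): no empty cell satisfies it; stays.
  (4,2) → (2,4).
Resulting grid:
X X X X
X X X X
O O X X
O - X X
Unsatisfied now: (3,2).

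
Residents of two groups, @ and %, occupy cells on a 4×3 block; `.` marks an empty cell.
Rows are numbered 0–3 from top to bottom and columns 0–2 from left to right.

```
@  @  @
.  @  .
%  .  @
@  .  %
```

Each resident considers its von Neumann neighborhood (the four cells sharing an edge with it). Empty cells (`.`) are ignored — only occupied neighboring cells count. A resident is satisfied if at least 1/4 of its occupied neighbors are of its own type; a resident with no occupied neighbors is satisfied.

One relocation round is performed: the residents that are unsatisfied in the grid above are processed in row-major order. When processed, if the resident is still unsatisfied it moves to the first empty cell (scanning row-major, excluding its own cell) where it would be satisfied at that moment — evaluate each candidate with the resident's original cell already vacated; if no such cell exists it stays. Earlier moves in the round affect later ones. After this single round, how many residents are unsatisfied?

Initially unsatisfied (in order): (2,0), (2,2), (3,0), (3,2).
  (2,0) → (3,1).
  (2,2) → (1,0).
  (3,0) → (1,2).
  (3,2): now satisfied by earlier moves; stays.
Resulting grid:
@ @ @
@ @ @
. . .
. % %
All satisfied now.

0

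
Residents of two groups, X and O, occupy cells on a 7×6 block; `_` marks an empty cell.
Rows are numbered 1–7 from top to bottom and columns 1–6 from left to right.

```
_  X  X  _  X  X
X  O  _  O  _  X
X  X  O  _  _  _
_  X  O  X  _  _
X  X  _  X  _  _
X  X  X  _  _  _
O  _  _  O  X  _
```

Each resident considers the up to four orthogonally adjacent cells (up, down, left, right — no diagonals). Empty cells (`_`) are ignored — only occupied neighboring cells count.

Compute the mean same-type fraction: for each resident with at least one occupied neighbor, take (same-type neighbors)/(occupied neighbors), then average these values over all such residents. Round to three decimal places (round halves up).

0.644

(1,2)X 1/2
(1,3)X 1/1
(1,5)X 1/1
(1,6)X 2/2
(2,1)X 1/2
(2,2)O 0/3
(2,4)O — no occupied neighbors
(2,6)X 1/1
(3,1)X 2/2
(3,2)X 2/4
(3,3)O 1/2
(4,2)X 2/3
(4,3)O 1/3
(4,4)X 1/2
(5,1)X 2/2
(5,2)X 3/3
(5,4)X 1/1
(6,1)X 2/3
(6,2)X 3/3
(6,3)X 1/1
(7,1)O 0/1
(7,4)O 0/1
(7,5)X 0/1
Sum over 22 residents: 1/2 + 1/1 + 1/1 + 2/2 + 1/2 + 0/3 + 1/1 + 2/2 + 2/4 + 1/2 + 2/3 + 1/3 + 1/2 + 2/2 + 3/3 + 1/1 + 2/3 + 3/3 + 1/1 + 0/1 + 0/1 + 0/1 = 85/6; mean = 85/6 ÷ 22 = 85/132 = 0.643939… → 0.644.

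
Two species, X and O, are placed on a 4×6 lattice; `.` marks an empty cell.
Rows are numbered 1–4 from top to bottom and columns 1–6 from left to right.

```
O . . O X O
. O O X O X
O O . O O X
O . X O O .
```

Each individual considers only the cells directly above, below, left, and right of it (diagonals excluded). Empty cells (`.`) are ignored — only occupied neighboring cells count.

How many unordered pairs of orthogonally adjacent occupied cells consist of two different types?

Scan each occupied cell's neighbors to the right and below so each pair is counted once.
Row 1: O(1,4)–X(1,5)≠ O(1,4)–X(2,4)≠ X(1,5)–O(1,6)≠ X(1,5)–O(2,5)≠ O(1,6)–X(2,6)≠  → 5/5 unlike.
Row 2: O(2,2)–O(2,3)= O(2,2)–O(3,2)= O(2,3)–X(2,4)≠ X(2,4)–O(2,5)≠ X(2,4)–O(3,4)≠ O(2,5)–X(2,6)≠ O(2,5)–O(3,5)= X(2,6)–X(3,6)=  → 4/8 unlike.
Row 3: O(3,1)–O(3,2)= O(3,1)–O(4,1)= O(3,4)–O(3,5)= O(3,4)–O(4,4)= O(3,5)–X(3,6)≠ O(3,5)–O(4,5)=  → 1/6 unlike.
Row 4: X(4,3)–O(4,4)≠ O(4,4)–O(4,5)=  → 1/2 unlike.
Total adjacent occupied pairs: 21; unlike-type pairs: 11.

11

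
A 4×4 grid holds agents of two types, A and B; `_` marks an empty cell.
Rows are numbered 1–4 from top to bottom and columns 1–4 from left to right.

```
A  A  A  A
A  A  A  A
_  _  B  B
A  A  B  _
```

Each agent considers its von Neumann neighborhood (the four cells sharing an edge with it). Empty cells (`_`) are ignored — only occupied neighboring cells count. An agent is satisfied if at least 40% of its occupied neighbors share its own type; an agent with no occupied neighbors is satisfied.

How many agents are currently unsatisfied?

Row 1: (1,1)A 2/2 ✓ · (1,2)A 3/3 ✓ · (1,3)A 3/3 ✓ · (1,4)A 2/2 ✓
Row 2: (2,1)A 2/2 ✓ · (2,2)A 3/3 ✓ · (2,3)A 3/4 ✓ · (2,4)A 2/3 ✓
Row 3: (3,3)B 2/3 ✓ · (3,4)B 1/2 ✓
Row 4: (4,1)A 1/1 ✓ · (4,2)A 1/2 ✓ · (4,3)B 1/2 ✓
Every one meets the threshold.

0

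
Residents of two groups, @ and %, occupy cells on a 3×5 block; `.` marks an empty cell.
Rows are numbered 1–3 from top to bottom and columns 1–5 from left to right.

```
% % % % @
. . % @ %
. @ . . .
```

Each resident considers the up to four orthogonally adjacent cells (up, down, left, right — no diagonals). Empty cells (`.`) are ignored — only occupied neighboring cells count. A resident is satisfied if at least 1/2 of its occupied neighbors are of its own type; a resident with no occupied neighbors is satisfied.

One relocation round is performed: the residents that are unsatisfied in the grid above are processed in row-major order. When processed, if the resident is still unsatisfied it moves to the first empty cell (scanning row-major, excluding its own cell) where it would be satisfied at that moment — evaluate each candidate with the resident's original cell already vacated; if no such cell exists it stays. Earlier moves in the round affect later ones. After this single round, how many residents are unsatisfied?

Initially unsatisfied (in order): (1,4), (1,5), (2,4), (2,5).
  (1,4) → (2,1).
  (1,5) → (1,4).
  (2,4) → (1,5).
  (2,5) → (2,2).
Resulting grid:
% % % @ @
% % % . .
. @ . . .
Unsatisfied now: (3,2).

1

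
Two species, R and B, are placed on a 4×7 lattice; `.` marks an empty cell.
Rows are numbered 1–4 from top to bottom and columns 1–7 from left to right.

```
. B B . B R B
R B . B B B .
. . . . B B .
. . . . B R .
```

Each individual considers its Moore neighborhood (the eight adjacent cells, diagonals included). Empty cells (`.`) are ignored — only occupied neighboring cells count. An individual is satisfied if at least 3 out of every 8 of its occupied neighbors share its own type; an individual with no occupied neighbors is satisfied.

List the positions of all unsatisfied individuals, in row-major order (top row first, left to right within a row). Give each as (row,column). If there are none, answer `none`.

(1,6), (2,1), (4,6)

(1,2)B 2/3 satisfied
(1,3)B 3/3 satisfied
(1,5)B 3/4 satisfied
(1,6)R 0/4 not
(1,7)B 1/2 satisfied
(2,1)R 0/2 not
(2,2)B 2/3 satisfied
(2,4)B 4/4 satisfied
(2,5)B 5/6 satisfied
(2,6)B 5/6 satisfied
(3,5)B 5/6 satisfied
(3,6)B 4/5 satisfied
(4,5)B 2/3 satisfied
(4,6)R 0/3 not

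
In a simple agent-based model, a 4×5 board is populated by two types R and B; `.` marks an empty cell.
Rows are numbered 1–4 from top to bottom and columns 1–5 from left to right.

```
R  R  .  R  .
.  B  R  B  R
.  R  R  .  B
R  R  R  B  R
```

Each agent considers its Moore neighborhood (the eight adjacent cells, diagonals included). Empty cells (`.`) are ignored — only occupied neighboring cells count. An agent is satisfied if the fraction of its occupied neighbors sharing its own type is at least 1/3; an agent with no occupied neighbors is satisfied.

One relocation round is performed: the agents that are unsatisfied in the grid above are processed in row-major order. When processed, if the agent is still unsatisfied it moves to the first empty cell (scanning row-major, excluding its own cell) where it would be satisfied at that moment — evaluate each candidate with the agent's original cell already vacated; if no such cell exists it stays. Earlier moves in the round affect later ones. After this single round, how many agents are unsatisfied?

Initially unsatisfied (in order): (2,2), (2,4), (4,4), (4,5).
  (2,2) → (1,5).
  (2,4): now satisfied by earlier moves; stays.
  (4,4): no empty cell satisfies it; stays.
  (4,5) → (1,3).
Resulting grid:
R R R R B
. . R B R
. R R . B
R R R B .
Unsatisfied now: (2,4), (2,5).

2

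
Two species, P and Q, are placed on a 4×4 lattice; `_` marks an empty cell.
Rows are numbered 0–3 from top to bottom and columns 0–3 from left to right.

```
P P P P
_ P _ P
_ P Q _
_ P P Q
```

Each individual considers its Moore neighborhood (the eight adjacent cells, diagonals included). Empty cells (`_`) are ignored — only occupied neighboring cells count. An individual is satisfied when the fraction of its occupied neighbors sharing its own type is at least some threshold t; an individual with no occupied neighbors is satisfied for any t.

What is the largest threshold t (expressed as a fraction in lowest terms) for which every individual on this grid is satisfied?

Row 0: (0,0)P 2/2 · (0,1)P 3/3 · (0,2)P 4/4 · (0,3)P 2/2
Row 1: (1,1)P 4/5 · (1,3)P 2/3
Row 2: (2,1)P 3/4 · (2,2)Q 1/6
Row 3: (3,1)P 2/3 · (3,2)P 2/4 · (3,3)Q 1/2
The smallest same-type fraction is 1/6 at (2,2), which reduces to 1/6. Any threshold above that leaves this individual unsatisfied.

1/6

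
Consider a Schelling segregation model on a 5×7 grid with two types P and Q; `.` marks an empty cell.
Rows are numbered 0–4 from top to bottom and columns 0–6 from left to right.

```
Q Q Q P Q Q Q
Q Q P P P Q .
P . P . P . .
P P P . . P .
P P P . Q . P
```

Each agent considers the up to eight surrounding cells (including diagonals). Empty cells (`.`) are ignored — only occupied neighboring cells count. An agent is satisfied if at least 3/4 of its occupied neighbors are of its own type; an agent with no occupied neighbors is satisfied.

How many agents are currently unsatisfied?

Row 0: (0,0)Q 3/3 satisfied · (0,1)Q 4/5 satisfied · (0,2)Q 2/5 not · (0,3)P 3/5 not · (0,4)Q 2/5 not · (0,5)Q 3/4 satisfied · (0,6)Q 2/2 satisfied
Row 1: (1,0)Q 3/4 satisfied · (1,1)Q 4/7 not · (1,2)P 3/6 not · (1,3)P 5/7 not · (1,4)P 3/6 not · (1,5)Q 3/5 not
Row 2: (2,0)P 2/4 not · (2,2)P 4/5 satisfied · (2,4)P 3/4 satisfied
Row 3: (3,0)P 4/4 satisfied · (3,1)P 7/7 satisfied · (3,2)P 4/4 satisfied · (3,5)P 2/3 not
Row 4: (4,0)P 3/3 satisfied · (4,1)P 5/5 satisfied · (4,2)P 3/3 satisfied · (4,4)Q 0/1 not · (4,6)P 1/1 satisfied
Unsatisfied: (0,2), (0,3), (0,4), (1,1), (1,2), (1,3), (1,4), (1,5), (2,0), (3,5), (4,4) — 11 in total.

11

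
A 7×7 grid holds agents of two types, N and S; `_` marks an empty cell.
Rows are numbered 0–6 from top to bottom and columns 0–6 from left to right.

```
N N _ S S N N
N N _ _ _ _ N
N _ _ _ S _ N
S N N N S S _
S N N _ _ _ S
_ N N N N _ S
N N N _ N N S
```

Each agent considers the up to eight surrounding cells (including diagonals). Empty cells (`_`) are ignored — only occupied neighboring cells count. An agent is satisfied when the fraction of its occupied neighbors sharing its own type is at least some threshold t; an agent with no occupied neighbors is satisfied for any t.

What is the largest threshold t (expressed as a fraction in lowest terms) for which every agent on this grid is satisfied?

1/4

(0,0)N 3/3
(0,1)N 3/3
(0,3)S 1/1
(0,4)S 1/2
(0,5)N 2/3
(0,6)N 2/2
(1,0)N 4/4
(1,1)N 4/4
(1,6)N 3/3
(2,0)N 3/4
(2,4)S 2/3
(2,6)N 1/2
(3,0)S 1/4
(3,1)N 4/6
(3,2)N 4/4
(3,3)N 2/4
(3,4)S 2/3
(3,5)S 3/4
(4,0)S 1/4
(4,1)N 5/7
(4,2)N 7/7
(4,6)S 2/2
(5,1)N 6/7
(5,2)N 6/6
(5,3)N 5/5
(5,4)N 3/3
(5,6)S 2/3
(6,0)N 2/2
(6,1)N 4/4
(6,2)N 4/4
(6,4)N 3/3
(6,5)N 2/4
(6,6)S 1/2
The smallest same-type fraction is 1/4 at (3,0), which reduces to 1/4. Any threshold above that leaves this agent unsatisfied.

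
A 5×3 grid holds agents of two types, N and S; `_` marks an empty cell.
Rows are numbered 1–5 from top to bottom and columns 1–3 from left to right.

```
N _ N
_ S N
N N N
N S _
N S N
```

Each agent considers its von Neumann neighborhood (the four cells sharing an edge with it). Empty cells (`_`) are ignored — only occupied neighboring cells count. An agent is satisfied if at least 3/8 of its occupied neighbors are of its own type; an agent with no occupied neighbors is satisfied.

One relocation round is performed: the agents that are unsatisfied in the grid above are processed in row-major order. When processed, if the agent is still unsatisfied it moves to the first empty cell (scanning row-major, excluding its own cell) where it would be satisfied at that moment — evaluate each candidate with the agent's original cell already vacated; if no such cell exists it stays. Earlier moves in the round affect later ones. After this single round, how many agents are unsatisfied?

2

Initially unsatisfied (in order): (2,2), (4,2), (5,2), (5,3).
  (2,2): no empty cell satisfies it; stays.
  (4,2): no empty cell satisfies it; stays.
  (5,2): no empty cell satisfies it; stays.
  (5,3) → (1,2).
Resulting grid:
N N N
_ S N
N N N
N S _
N S _
Unsatisfied now: (2,2), (4,2).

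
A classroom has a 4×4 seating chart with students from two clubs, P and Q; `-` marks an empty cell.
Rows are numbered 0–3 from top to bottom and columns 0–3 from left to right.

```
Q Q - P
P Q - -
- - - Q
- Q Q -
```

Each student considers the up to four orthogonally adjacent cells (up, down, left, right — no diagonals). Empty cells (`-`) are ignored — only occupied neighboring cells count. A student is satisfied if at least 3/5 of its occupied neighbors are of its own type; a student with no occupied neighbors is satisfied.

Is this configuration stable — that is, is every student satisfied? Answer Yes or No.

Row 0: (0,0)Q 1/2 ✗ · (0,1)Q 2/2 ✓ · (0,3)P 0/0 ✓
Row 1: (1,0)P 0/2 ✗ · (1,1)Q 1/2 ✗
Row 2: (2,3)Q 0/0 ✓
Row 3: (3,1)Q 1/1 ✓ · (3,2)Q 1/1 ✓
For instance (0,0) has only 1/2 same-type neighbors, below 3/5.

No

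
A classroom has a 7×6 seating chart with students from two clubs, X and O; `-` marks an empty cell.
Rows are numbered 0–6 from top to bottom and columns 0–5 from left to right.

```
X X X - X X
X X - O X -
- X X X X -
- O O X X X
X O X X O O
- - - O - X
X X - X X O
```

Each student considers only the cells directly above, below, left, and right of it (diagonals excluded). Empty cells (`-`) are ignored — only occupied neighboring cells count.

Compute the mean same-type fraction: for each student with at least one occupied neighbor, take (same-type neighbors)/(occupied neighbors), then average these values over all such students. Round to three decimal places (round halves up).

Row 0: (0,0)X 2/2 · (0,1)X 3/3 · (0,2)X 1/1 · (0,4)X 2/2 · (0,5)X 1/1
Row 1: (1,0)X 2/2 · (1,1)X 3/3 · (1,3)O 0/2 · (1,4)X 2/3
Row 2: (2,1)X 2/3 · (2,2)X 2/3 · (2,3)X 3/4 · (2,4)X 3/3
Row 3: (3,1)O 2/3 · (3,2)O 1/4 · (3,3)X 3/4 · (3,4)X 3/4 · (3,5)X 1/2
Row 4: (4,0)X 0/1 · (4,1)O 1/3 · (4,2)X 1/3 · (4,3)X 2/4 · (4,4)O 1/3 · (4,5)O 1/3
Row 5: (5,3)O 0/2 · (5,5)X 0/2
Row 6: (6,0)X 1/1 · (6,1)X 1/1 · (6,3)X 1/2 · (6,4)X 1/2 · (6,5)O 0/2
Sum over 31 students: 2/2 + 3/3 + 1/1 + 2/2 + 1/1 + 2/2 + 3/3 + 0/2 + 2/3 + 2/3 + 2/3 + 3/4 + 3/3 + 2/3 + 1/4 + 3/4 + 3/4 + 1/2 + 0/1 + 1/3 + 1/3 + 2/4 + 1/3 + 1/3 + 0/2 + 0/2 + 1/1 + 1/1 + 1/2 + 1/2 + 0/2 = 37/2; mean = 37/2 ÷ 31 = 37/62 = 0.596774… → 0.597.

0.597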